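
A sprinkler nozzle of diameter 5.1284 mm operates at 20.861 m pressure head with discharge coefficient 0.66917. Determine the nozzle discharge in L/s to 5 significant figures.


Approach: apply the orifice equation, Q = Cd*A*sqrt(2*g*h), A = pi*(d/2)^2.
A = pi*(5.1284e-3/2)^2 = 2.065635e-05 m^2
Q = 0.66917 * 2.065635e-05 * sqrt(2*9.81*20.861) * 1000 = 0.27965 L/s
Therefore the nozzle discharge = 0.27965 L/s.


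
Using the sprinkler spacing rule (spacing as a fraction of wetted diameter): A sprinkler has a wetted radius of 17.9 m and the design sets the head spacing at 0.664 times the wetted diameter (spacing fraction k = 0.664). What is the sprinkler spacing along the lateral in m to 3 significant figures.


Approach: apply the sprinkler spacing rule (spacing as a fraction of wetted diameter), S = k*(2*R).
S = 0.664 * (2 * 17.9) = 23.8 m
Therefore the sprinkler spacing along the lateral = 23.8 m.


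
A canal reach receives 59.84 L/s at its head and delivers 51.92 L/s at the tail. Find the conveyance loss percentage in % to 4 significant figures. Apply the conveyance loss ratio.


Approach: apply the conveyance loss ratio, loss% = ((Q_head - Q_tail)/Q_head)*100.
loss = ((59.84 - 51.92)/59.84)*100 = 13.24 %
Therefore the conveyance loss percentage = 13.24 %.


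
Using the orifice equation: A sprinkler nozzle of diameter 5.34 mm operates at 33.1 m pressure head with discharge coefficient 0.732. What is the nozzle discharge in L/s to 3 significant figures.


Approach: apply the orifice equation, Q = Cd*A*sqrt(2*g*h), A = pi*(d/2)^2.
A = pi*(5.34e-3/2)^2 = 2.2396e-05 m^2
Q = 0.732 * 2.2396e-05 * sqrt(2*9.81*33.1) * 1000 = 0.418 L/s
Therefore the nozzle discharge = 0.418 L/s.


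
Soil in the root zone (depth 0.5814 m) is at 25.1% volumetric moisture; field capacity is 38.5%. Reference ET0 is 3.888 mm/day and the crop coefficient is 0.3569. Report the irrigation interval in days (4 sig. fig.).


Approach: apply soil-water budget scheduling, SMD = (FC-theta)/100*depth*1000; ETc = ET0*Kc; interval = SMD/ETc.
Step 1 — soil moisture deficit:
  SMD = (38.5 - 25.1)/100 * 0.5814 * 1000 = 77.9076 mm
Step 2 — daily crop ET (ETc = ET0*Kc):
  ETc = 3.888 * 0.3569 = 1.38763 mm/day
Step 3 — irrigation interval (SMD/ETc):
  interval = 77.9076 / 1.38763 = 56.14 days
Therefore the irrigation interval = 56.14 days.


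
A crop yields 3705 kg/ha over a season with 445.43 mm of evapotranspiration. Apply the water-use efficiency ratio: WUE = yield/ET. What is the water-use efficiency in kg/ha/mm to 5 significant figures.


WUE = 3705 / 445.43 = 8.3178 kg/ha/mm
Therefore the water-use efficiency = 8.3178 kg/ha/mm.


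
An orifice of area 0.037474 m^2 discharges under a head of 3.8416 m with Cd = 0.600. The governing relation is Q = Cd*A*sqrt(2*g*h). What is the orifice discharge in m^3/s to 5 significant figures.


Q = 0.600 * 0.037474 * sqrt(2*9.81*3.8416) = 0.19520 m^3/s
Therefore the orifice discharge = 0.19520 m^3/s.


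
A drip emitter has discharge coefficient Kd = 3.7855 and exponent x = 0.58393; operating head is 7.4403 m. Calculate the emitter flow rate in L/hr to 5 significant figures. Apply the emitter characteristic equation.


Approach: apply the emitter characteristic equation, q = Kd * h^x.
q = 3.7855 * 7.4403^0.58393 = 12.220 L/hr
Therefore the emitter flow rate = 12.220 L/hr.


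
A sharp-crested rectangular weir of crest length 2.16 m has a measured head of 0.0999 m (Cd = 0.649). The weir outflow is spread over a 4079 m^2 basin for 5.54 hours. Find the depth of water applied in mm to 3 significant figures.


Approach: apply the rectangular weir equation with a volume-to-depth conversion, Q = (2/3)*Cd*L*sqrt(2g)*H^1.5; d = Q*t/A * 1000.
Step 1 — weir discharge:
  Q = (2/3)*0.649*2.16*sqrt(2*9.81)*0.0999^1.5 = 0.13071 m^3/s
Step 2 — volume: V = 0.13071 * 5.54*3600 = 2606.9 m^3
Step 3 — depth: d = V/A * 1000 = 2606.9/4079 * 1000 = 639 mm
Therefore the depth of water applied = 639 mm.


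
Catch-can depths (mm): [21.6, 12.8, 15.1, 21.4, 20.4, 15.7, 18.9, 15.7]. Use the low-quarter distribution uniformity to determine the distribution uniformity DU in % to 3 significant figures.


Approach: apply the low-quarter distribution uniformity, DU = (mean of lowest quarter of readings / overall mean)*100.
sorted lowest 2 of 8: [12.8, 15.1] -> mean = 13.950 mm
overall mean = 17.700 mm
DU = (13.950/17.700)*100 = 78.8 %
Therefore the distribution uniformity DU = 78.8 %.


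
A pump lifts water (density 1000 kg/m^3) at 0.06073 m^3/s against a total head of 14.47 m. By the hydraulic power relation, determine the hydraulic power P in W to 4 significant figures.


Approach: apply the hydraulic power relation, P = rho*g*Q*H.
P = 1000 * 9.81 * 0.06073 * 14.47 = 8621 W
Therefore the hydraulic power P = 8621 W.


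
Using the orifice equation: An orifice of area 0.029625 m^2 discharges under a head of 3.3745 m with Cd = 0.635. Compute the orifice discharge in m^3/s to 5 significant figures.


Approach: apply the orifice equation, Q = Cd*A*sqrt(2*g*h).
Q = 0.635 * 0.029625 * sqrt(2*9.81*3.3745) = 0.15307 m^3/s
Therefore the orifice discharge = 0.15307 m^3/s.


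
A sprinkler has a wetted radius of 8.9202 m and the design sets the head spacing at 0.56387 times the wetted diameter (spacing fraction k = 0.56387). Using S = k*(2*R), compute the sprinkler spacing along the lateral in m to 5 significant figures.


S = 0.56387 * (2 * 8.9202) = 10.060 m
Therefore the sprinkler spacing along the lateral = 10.060 m.


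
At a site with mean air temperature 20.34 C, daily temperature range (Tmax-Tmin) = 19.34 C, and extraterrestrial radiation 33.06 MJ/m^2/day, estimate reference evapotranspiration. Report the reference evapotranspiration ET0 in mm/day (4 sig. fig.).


Approach: apply the Hargreaves-Samani method, ET0 = 0.0023*(Tmean+17.8)*sqrt(Tmax-Tmin)*0.408*Ra.
ET0 = 0.0023*(20.34+17.8)*sqrt(19.34)*0.408*33.06 = 5.204 mm/day
Therefore the reference evapotranspiration ET0 = 5.204 mm/day.


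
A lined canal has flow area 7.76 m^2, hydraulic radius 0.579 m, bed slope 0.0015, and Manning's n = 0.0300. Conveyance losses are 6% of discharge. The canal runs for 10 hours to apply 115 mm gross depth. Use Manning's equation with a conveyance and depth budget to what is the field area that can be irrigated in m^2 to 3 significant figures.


Approach: apply Manning's equation with a conveyance and depth budget, Q = (1/n)*A*R^(2/3)*S^(1/2); Q_field = Q*(1-loss); Area = Q_field*t/(d/1000).
Step 1 — canal discharge (Manning's equation):
  Q = (1/0.0300) * 7.76 * 0.579^(2/3) * 0.0015^(1/2) = 6.9594 m^3/s
Step 2 — delivered flow: Q_field = 6.9594*(1 - 6/100) = 6.5418 m^3/s
Step 3 — volume delivered: V = 6.5418 * 10*3600 = 235510 m^3
Step 4 — area served: A = V / (depth/1000) = 235510 / 0.115 = 2050000 m^2
Therefore the field area that can be irrigated = 2050000 m^2.


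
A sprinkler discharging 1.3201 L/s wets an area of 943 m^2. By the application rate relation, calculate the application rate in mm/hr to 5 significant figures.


Approach: apply the application rate relation, rate = (Q/A)*3600.
rate = (1.3201 / 943) * 3600 = 5.0396 mm/hr
Therefore the application rate = 5.0396 mm/hr.


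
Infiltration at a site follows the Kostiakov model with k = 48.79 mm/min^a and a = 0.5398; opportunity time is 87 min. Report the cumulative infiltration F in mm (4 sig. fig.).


Approach: apply the Kostiakov infiltration equation, F = k*t^a.
F = 48.79 * 87^0.5398 = 543.6 mm
Therefore the cumulative infiltration F = 543.6 mm.


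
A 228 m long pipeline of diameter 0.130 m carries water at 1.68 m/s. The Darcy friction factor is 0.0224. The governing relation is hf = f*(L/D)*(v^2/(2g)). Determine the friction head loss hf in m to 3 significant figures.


hf = 0.0224 * (228/0.130) * (1.68^2 / (2*9.81))
hf = 5.65 m
Therefore the friction head loss hf = 5.65 m.


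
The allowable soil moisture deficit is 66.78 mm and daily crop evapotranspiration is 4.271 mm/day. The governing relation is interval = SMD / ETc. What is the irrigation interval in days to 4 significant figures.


interval = 66.78 / 4.271 = 15.64 days
Therefore the irrigation interval = 15.64 days.


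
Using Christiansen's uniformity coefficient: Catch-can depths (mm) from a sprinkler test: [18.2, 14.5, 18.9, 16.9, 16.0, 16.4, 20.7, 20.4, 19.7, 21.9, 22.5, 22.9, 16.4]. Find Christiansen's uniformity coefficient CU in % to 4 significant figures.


Approach: apply Christiansen's uniformity coefficient, CU = (1 - mean_abs_deviation/mean)*100.
mean = 18.8769 mm
mean |d_i - mean| = 2.28639 mm
CU = (1 - 2.28639/18.8769)*100 = 87.89 %
Therefore Christiansen's uniformity coefficient CU = 87.89 %.


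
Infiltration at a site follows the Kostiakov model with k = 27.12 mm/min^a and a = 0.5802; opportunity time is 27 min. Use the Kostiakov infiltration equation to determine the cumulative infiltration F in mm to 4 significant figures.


Approach: apply the Kostiakov infiltration equation, F = k*t^a.
F = 27.12 * 27^0.5802 = 183.6 mm
Therefore the cumulative infiltration F = 183.6 mm.


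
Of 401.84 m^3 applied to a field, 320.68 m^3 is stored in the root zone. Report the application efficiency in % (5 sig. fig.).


Approach: apply the application efficiency ratio, Ea = (stored/applied)*100.
Ea = (320.68/401.84)*100 = 79.803 %
Therefore the application efficiency = 79.803 %.


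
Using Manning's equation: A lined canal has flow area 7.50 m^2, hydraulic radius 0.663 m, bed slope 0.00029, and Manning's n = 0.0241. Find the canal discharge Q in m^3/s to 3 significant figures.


Approach: apply Manning's equation, Q = (1/n)*A*R^(2/3)*S^(1/2).
Q = (1/0.0241) * 7.50 * 0.663^(2/3) * 0.00029^(1/2) = 4.03 m^3/s
Therefore the canal discharge Q = 4.03 m^3/s.


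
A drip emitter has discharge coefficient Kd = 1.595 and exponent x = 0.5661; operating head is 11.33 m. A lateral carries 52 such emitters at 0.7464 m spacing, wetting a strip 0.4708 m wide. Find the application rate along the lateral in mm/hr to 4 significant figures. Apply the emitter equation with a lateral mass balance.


Approach: apply the emitter equation with a lateral mass balance, q = Kd*h^x; Q = n*q; rate = Q/(n*spacing*width).
Step 1 — single emitter flow (q = Kd*h^x):
  q = 1.595 * 11.33^0.5661 = 6.30319 L/hr
Step 2 — total lateral flow: Q = 52 * 6.30319 = 327.766 L/hr
Step 3 — wetted area: A = 52 * 0.7464 * 0.4708 = 18.2731 m^2
Step 4 — application rate: Q/A = 327.766/18.2731 = 17.94 mm/hr
Therefore the application rate along the lateral = 17.94 mm/hr.


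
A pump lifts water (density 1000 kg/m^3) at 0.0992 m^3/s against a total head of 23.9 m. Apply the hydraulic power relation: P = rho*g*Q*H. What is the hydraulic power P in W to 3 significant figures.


P = 1000 * 9.81 * 0.0992 * 23.9 = 23300 W
Therefore the hydraulic power P = 23300 W.


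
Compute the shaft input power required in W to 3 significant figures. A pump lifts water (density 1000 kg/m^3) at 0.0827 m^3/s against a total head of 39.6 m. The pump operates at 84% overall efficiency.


Approach: apply hydraulic power then efficiency conversion, P = rho*g*Q*H; P_in = P/eta.
Step 1 — hydraulic power (P = rho*g*Q*H):
  P = 1000 * 9.81 * 0.0827 * 39.6 = 32127 W
Step 2 — input power: P_in = P/eta = 32127 / 0.84 = 38200 W
Therefore the shaft input power required = 38200 W.


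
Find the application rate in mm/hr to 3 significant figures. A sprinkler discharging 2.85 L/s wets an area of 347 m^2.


Approach: apply the application rate relation, rate = (Q/A)*3600.
rate = (2.85 / 347) * 3600 = 29.6 mm/hr
Therefore the application rate = 29.6 mm/hr.


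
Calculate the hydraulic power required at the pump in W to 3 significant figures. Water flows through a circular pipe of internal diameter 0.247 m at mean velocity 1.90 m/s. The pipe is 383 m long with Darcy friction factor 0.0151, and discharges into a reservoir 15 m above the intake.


Approach: apply continuity + Darcy-Weisbach + hydraulic power, Q = A*v; hf = f*(L/D)*(v^2/(2g)); H = static + hf; P = rho*g*Q*H.
Step 1 — flow rate (continuity, Q = A*v):
  A = pi*(0.247/2)^2 = 0.047916 m^2
  Q = 0.047916 * 1.90 = 0.091041 m^3/s
Step 2 — friction head loss (Darcy-Weisbach):
  hf = 0.0151 * (383/0.247) * (1.90^2 / (2*9.81))
  hf = 4.3081 m
Step 3 — total head: H = 15 + 4.3081 = 19.308 m
Step 4 — hydraulic power (P = rho*g*Q*H):
  P = 1000 * 9.81 * 0.091041 * 19.308 = 17200 W
Therefore the hydraulic power required at the pump = 17200 W.


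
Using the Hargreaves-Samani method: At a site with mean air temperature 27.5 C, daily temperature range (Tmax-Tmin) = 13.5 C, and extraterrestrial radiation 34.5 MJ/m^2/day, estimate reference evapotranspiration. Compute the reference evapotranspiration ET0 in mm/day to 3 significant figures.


Approach: apply the Hargreaves-Samani method, ET0 = 0.0023*(Tmean+17.8)*sqrt(Tmax-Tmin)*0.408*Ra.
ET0 = 0.0023*(27.5+17.8)*sqrt(13.5)*0.408*34.5 = 5.39 mm/day
Therefore the reference evapotranspiration ET0 = 5.39 mm/day.


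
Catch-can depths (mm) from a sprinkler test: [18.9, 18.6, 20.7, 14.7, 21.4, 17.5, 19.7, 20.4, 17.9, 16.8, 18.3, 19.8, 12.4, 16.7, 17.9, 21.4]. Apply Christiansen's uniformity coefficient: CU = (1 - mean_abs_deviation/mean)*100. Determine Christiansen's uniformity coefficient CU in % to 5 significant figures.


mean = 18.31875 mm
mean |d_i - mean| = 1.793750 mm
CU = (1 - 1.793750/18.31875)*100 = 90.208 %
Therefore Christiansen's uniformity coefficient CU = 90.208 %.


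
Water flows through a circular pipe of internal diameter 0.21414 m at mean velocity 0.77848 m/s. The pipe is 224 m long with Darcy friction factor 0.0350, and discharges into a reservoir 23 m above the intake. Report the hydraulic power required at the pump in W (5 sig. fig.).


Approach: apply continuity + Darcy-Weisbach + hydraulic power, Q = A*v; hf = f*(L/D)*(v^2/(2g)); H = static + hf; P = rho*g*Q*H.
Step 1 — flow rate (continuity, Q = A*v):
  A = pi*(0.21414/2)^2 = 0.03601517 m^2
  Q = 0.03601517 * 0.77848 = 0.02803709 m^3/s
Step 2 — friction head loss (Darcy-Weisbach):
  hf = 0.0350 * (224/0.21414) * (0.77848^2 / (2*9.81))
  hf = 1.130874 m
Step 3 — total head: H = 23 + 1.130874 = 24.13087 m
Step 4 — hydraulic power (P = rho*g*Q*H):
  P = 1000 * 9.81 * 0.02803709 * 24.13087 = 6637.0 W
Therefore the hydraulic power required at the pump = 6637.0 W.


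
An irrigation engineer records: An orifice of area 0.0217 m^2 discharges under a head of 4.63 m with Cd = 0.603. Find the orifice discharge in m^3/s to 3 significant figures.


Approach: apply the orifice equation, Q = Cd*A*sqrt(2*g*h).
Q = 0.603 * 0.0217 * sqrt(2*9.81*4.63) = 0.125 m^3/s
Therefore the orifice discharge = 0.125 m^3/s.


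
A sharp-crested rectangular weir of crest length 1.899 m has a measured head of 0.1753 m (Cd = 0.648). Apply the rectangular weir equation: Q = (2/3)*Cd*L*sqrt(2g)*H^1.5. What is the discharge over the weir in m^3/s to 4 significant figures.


Q = (2/3)*0.648*1.899*sqrt(2*9.81)*0.1753^1.5 = 0.2667 m^3/s
Therefore the discharge over the weir = 0.2667 m^3/s.


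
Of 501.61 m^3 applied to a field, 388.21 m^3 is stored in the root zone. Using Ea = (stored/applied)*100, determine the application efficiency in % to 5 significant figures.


Ea = (388.21/501.61)*100 = 77.393 %
Therefore the application efficiency = 77.393 %.


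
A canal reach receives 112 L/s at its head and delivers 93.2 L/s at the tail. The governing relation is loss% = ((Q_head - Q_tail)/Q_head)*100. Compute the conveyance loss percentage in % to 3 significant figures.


loss = ((112 - 93.2)/112)*100 = 16.8 %
Therefore the conveyance loss percentage = 16.8 %.


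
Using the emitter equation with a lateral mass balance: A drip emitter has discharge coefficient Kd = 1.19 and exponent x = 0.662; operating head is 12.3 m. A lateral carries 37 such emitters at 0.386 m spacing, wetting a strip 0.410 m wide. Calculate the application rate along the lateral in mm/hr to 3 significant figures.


Approach: apply the emitter equation with a lateral mass balance, q = Kd*h^x; Q = n*q; rate = Q/(n*spacing*width).
Step 1 — single emitter flow (q = Kd*h^x):
  q = 1.19 * 12.3^0.662 = 6.2671 L/hr
Step 2 — total lateral flow: Q = 37 * 6.2671 = 231.88 L/hr
Step 3 — wetted area: A = 37 * 0.386 * 0.410 = 5.8556 m^2
Step 4 — application rate: Q/A = 231.88/5.8556 = 39.6 mm/hr
Therefore the application rate along the lateral = 39.6 mm/hr.


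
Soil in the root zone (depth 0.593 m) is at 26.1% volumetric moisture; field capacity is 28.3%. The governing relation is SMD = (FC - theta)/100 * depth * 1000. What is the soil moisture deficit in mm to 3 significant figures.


SMD = (28.3 - 26.1)/100 * 0.593 * 1000 = 13.0 mm
Therefore the soil moisture deficit = 13.0 mm.


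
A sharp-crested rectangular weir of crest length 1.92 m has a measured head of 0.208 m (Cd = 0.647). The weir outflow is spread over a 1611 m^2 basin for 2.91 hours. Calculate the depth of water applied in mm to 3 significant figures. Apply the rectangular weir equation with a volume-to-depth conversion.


Approach: apply the rectangular weir equation with a volume-to-depth conversion, Q = (2/3)*Cd*L*sqrt(2g)*H^1.5; d = Q*t/A * 1000.
Step 1 — weir discharge:
  Q = (2/3)*0.647*1.92*sqrt(2*9.81)*0.208^1.5 = 0.34798 m^3/s
Step 2 — volume: V = 0.34798 * 2.91*3600 = 3645.5 m^3
Step 3 — depth: d = V/A * 1000 = 3645.5/1611 * 1000 = 2260 mm
Therefore the depth of water applied = 2260 mm.


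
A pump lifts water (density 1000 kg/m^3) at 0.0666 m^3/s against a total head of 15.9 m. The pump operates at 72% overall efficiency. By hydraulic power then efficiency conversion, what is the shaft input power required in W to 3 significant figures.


Approach: apply hydraulic power then efficiency conversion, P = rho*g*Q*H; P_in = P/eta.
Step 1 — hydraulic power (P = rho*g*Q*H):
  P = 1000 * 9.81 * 0.0666 * 15.9 = 10388 W
Step 2 — input power: P_in = P/eta = 10388 / 0.72 = 14400 W
Therefore the shaft input power required = 14400 W.


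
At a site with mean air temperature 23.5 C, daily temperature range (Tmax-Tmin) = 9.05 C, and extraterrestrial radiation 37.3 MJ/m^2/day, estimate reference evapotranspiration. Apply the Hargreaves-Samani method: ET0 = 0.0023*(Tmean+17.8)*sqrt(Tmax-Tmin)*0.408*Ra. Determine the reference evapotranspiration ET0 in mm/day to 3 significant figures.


ET0 = 0.0023*(23.5+17.8)*sqrt(9.05)*0.408*37.3 = 4.35 mm/day
Therefore the reference evapotranspiration ET0 = 4.35 mm/day.


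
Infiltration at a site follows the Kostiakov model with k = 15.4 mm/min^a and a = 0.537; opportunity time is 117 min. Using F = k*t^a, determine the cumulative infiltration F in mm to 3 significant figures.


F = 15.4 * 117^0.537 = 199 mm
Therefore the cumulative infiltration F = 199 mm.


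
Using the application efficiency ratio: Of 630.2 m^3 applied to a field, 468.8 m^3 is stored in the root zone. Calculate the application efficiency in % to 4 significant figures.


Approach: apply the application efficiency ratio, Ea = (stored/applied)*100.
Ea = (468.8/630.2)*100 = 74.39 %
Therefore the application efficiency = 74.39 %.


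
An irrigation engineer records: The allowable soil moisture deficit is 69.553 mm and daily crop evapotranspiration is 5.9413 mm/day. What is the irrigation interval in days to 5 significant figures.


Approach: apply the irrigation interval relation, interval = SMD / ETc.
interval = 69.553 / 5.9413 = 11.707 days
Therefore the irrigation interval = 11.707 days.


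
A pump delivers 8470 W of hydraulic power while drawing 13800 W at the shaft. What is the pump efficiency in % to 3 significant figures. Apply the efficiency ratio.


Approach: apply the efficiency ratio, eta = (P_out/P_in)*100.
eta = (8470 / 13800) * 100 = 61.4 %
Therefore the pump efficiency = 61.4 %.


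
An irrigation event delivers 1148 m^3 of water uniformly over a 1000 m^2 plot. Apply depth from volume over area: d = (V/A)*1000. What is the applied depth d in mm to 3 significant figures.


d = (1148 / 1000) * 1000 = 1150 mm
Therefore the applied depth d = 1150 mm.


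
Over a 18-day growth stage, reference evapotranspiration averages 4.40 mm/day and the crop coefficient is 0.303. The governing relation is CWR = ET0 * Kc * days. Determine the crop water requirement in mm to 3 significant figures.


CWR = 4.40 * 0.303 * 18 = 24.0 mm
Therefore the crop water requirement = 24.0 mm.


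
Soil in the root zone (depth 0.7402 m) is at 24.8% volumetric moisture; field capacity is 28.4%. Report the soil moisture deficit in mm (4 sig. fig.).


Approach: apply the soil moisture deficit relation, SMD = (FC - theta)/100 * depth * 1000.
SMD = (28.4 - 24.8)/100 * 0.7402 * 1000 = 26.65 mm
Therefore the soil moisture deficit = 26.65 mm.


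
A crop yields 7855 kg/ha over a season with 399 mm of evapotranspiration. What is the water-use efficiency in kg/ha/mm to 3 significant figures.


Approach: apply the water-use efficiency ratio, WUE = yield/ET.
WUE = 7855 / 399 = 19.7 kg/ha/mm
Therefore the water-use efficiency = 19.7 kg/ha/mm.


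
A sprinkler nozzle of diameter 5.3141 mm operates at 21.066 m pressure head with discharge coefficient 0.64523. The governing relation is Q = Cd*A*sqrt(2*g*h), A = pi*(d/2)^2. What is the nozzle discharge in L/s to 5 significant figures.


A = pi*(5.3141e-3/2)^2 = 2.217938e-05 m^2
Q = 0.64523 * 2.217938e-05 * sqrt(2*9.81*21.066) * 1000 = 0.29094 L/s
Therefore the nozzle discharge = 0.29094 L/s.


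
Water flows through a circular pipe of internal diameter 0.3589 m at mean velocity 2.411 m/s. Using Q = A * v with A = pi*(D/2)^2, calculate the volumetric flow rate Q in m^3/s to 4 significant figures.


A = pi*(0.3589/2)^2 = 0.101167 m^2
Q = 0.101167 * 2.411 = 0.2439 m^3/s
Therefore the volumetric flow rate Q = 0.2439 m^3/s.


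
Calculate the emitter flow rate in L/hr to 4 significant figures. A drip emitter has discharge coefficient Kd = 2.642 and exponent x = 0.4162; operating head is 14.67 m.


Approach: apply the emitter characteristic equation, q = Kd * h^x.
q = 2.642 * 14.67^0.4162 = 8.080 L/hr
Therefore the emitter flow rate = 8.080 L/hr.


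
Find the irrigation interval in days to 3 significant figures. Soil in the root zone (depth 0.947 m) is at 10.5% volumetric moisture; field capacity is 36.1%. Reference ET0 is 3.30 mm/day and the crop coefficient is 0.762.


Approach: apply soil-water budget scheduling, SMD = (FC-theta)/100*depth*1000; ETc = ET0*Kc; interval = SMD/ETc.
Step 1 — soil moisture deficit:
  SMD = (36.1 - 10.5)/100 * 0.947 * 1000 = 242.43 mm
Step 2 — daily crop ET (ETc = ET0*Kc):
  ETc = 3.30 * 0.762 = 2.5146 mm/day
Step 3 — irrigation interval (SMD/ETc):
  interval = 242.43 / 2.5146 = 96.4 days
Therefore the irrigation interval = 96.4 days.


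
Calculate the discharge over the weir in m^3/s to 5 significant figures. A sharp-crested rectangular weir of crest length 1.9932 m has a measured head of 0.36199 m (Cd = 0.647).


Approach: apply the rectangular weir equation, Q = (2/3)*Cd*L*sqrt(2g)*H^1.5.
Q = (2/3)*0.647*1.9932*sqrt(2*9.81)*0.36199^1.5 = 0.82939 m^3/s
Therefore the discharge over the weir = 0.82939 m^3/s.


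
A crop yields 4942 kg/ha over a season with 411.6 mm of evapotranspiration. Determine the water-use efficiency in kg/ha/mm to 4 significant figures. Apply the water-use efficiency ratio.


Approach: apply the water-use efficiency ratio, WUE = yield/ET.
WUE = 4942 / 411.6 = 12.01 kg/ha/mm
Therefore the water-use efficiency = 12.01 kg/ha/mm.


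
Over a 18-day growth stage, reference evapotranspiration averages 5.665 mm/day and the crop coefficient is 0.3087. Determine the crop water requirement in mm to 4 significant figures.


Approach: apply the crop water requirement relation, CWR = ET0 * Kc * days.
CWR = 5.665 * 0.3087 * 18 = 31.48 mm
Therefore the crop water requirement = 31.48 mm.


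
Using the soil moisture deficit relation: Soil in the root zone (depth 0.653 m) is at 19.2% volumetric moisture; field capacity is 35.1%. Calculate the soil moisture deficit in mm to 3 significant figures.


Approach: apply the soil moisture deficit relation, SMD = (FC - theta)/100 * depth * 1000.
SMD = (35.1 - 19.2)/100 * 0.653 * 1000 = 104 mm
Therefore the soil moisture deficit = 104 mm.


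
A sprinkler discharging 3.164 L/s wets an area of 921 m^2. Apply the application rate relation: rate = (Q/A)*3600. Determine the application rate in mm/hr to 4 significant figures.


rate = (3.164 / 921) * 3600 = 12.37 mm/hr
Therefore the application rate = 12.37 mm/hr.


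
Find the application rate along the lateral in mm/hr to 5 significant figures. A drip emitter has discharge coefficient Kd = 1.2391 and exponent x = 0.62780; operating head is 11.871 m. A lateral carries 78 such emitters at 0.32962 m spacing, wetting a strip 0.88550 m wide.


Approach: apply the emitter equation with a lateral mass balance, q = Kd*h^x; Q = n*q; rate = Q/(n*spacing*width).
Step 1 — single emitter flow (q = Kd*h^x):
  q = 1.2391 * 11.871^0.62780 = 5.856923 L/hr
Step 2 — total lateral flow: Q = 78 * 5.856923 = 456.8400 L/hr
Step 3 — wetted area: A = 78 * 0.32962 * 0.88550 = 22.76652 m^2
Step 4 — application rate: Q/A = 456.8400/22.76652 = 20.066 mm/hr
Therefore the application rate along the lateral = 20.066 mm/hr.


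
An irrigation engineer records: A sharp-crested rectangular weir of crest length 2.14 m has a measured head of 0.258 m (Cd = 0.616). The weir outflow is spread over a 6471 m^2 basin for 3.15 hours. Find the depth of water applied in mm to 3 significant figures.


Approach: apply the rectangular weir equation with a volume-to-depth conversion, Q = (2/3)*Cd*L*sqrt(2g)*H^1.5; d = Q*t/A * 1000.
Step 1 — weir discharge:
  Q = (2/3)*0.616*2.14*sqrt(2*9.81)*0.258^1.5 = 0.51013 m^3/s
Step 2 — volume: V = 0.51013 * 3.15*3600 = 5784.9 m^3
Step 3 — depth: d = V/A * 1000 = 5784.9/6471 * 1000 = 894 mm
Therefore the depth of water applied = 894 mm.


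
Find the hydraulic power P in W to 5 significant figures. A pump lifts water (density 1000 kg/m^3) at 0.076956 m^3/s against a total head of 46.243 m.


Approach: apply the hydraulic power relation, P = rho*g*Q*H.
P = 1000 * 9.81 * 0.076956 * 46.243 = 34911 W
Therefore the hydraulic power P = 34911 W.


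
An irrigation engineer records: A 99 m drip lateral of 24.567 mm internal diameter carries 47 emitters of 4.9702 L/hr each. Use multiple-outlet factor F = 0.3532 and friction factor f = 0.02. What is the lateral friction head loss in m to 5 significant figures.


Approach: apply Darcy-Weisbach with the multiple-outlet F-factor, Q = n*q/(3600*1000) m^3/s; v = Q/A; hf = F*f*(L/D)*(v^2/(2g)).
Q = 47*4.9702/(3600*1000) = 6.488872e-05 m^3/s
A = pi*(24.567e-3/2)^2 = 4.740172e-04 m^2, so v = Q/A = 0.1368911 m/s
hf = 0.3532*0.02*(99/0.024567)*(0.1368911^2/(2*9.81)) = 0.027188 m
Therefore the lateral friction head loss = 0.027188 m.


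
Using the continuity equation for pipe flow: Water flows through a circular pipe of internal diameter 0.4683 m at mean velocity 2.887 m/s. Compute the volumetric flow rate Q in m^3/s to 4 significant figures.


Approach: apply the continuity equation for pipe flow, Q = A * v with A = pi*(D/2)^2.
A = pi*(0.4683/2)^2 = 0.172242 m^2
Q = 0.172242 * 2.887 = 0.4973 m^3/s
Therefore the volumetric flow rate Q = 0.4973 m^3/s.


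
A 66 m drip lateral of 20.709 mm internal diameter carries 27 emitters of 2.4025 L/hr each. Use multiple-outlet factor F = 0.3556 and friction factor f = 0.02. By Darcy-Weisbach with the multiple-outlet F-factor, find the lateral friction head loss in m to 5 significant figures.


Approach: apply Darcy-Weisbach with the multiple-outlet F-factor, Q = n*q/(3600*1000) m^3/s; v = Q/A; hf = F*f*(L/D)*(v^2/(2g)).
Q = 27*2.4025/(3600*1000) = 1.801875e-05 m^3/s
A = pi*(20.709e-3/2)^2 = 3.368280e-04 m^2, so v = Q/A = 0.05349541 m/s
hf = 0.3556*0.02*(66/0.020709)*(0.05349541^2/(2*9.81)) = 0.0033061 m
Therefore the lateral friction head loss = 0.0033061 m.


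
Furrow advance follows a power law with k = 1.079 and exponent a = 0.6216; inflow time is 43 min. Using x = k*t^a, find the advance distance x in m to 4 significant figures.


x = 1.079 * 43^0.6216 = 11.18 m
Therefore the advance distance x = 11.18 m.


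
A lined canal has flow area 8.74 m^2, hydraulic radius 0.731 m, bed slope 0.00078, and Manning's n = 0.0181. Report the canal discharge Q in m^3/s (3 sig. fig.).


Approach: apply Manning's equation, Q = (1/n)*A*R^(2/3)*S^(1/2).
Q = (1/0.0181) * 8.74 * 0.731^(2/3) * 0.00078^(1/2) = 10.9 m^3/s
Therefore the canal discharge Q = 10.9 m^3/s.


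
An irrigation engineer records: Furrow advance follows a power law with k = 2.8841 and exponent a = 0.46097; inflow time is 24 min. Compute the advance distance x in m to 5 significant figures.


Approach: apply the power-law advance function, x = k*t^a.
x = 2.8841 * 24^0.46097 = 12.481 m
Therefore the advance distance x = 12.481 m.


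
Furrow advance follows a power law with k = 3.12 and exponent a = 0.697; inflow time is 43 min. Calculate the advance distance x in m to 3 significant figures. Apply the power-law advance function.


Approach: apply the power-law advance function, x = k*t^a.
x = 3.12 * 43^0.697 = 42.9 m
Therefore the advance distance x = 42.9 m.


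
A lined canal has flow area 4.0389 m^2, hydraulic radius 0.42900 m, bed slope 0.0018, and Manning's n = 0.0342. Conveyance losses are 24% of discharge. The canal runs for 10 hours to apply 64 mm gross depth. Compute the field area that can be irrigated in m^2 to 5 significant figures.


Approach: apply Manning's equation with a conveyance and depth budget, Q = (1/n)*A*R^(2/3)*S^(1/2); Q_field = Q*(1-loss); Area = Q_field*t/(d/1000).
Step 1 — canal discharge (Manning's equation):
  Q = (1/0.0342) * 4.0389 * 0.42900^(2/3) * 0.0018^(1/2) = 2.849999 m^3/s
Step 2 — delivered flow: Q_field = 2.849999*(1 - 24/100) = 2.166000 m^3/s
Step 3 — volume delivered: V = 2.166000 * 10*3600 = 77975.98 m^3
Step 4 — area served: A = V / (depth/1000) = 77975.98 / 0.064 = 1218400 m^2
Therefore the field area that can be irrigated = 1218400 m^2.


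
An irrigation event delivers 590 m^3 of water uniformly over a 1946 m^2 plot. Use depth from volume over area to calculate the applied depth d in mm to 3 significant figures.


Approach: apply depth from volume over area, d = (V/A)*1000.
d = (590 / 1946) * 1000 = 303 mm
Therefore the applied depth d = 303 mm.


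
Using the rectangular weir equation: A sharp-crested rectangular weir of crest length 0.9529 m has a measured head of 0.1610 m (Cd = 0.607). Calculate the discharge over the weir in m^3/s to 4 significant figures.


Approach: apply the rectangular weir equation, Q = (2/3)*Cd*L*sqrt(2g)*H^1.5.
Q = (2/3)*0.607*0.9529*sqrt(2*9.81)*0.1610^1.5 = 0.1103 m^3/s
Therefore the discharge over the weir = 0.1103 m^3/s.


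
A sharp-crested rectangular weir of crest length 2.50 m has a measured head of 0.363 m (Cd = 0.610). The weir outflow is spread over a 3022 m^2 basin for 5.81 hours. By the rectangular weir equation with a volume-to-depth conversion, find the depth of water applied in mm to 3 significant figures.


Approach: apply the rectangular weir equation with a volume-to-depth conversion, Q = (2/3)*Cd*L*sqrt(2g)*H^1.5; d = Q*t/A * 1000.
Step 1 — weir discharge:
  Q = (2/3)*0.610*2.50*sqrt(2*9.81)*0.363^1.5 = 0.98489 m^3/s
Step 2 — volume: V = 0.98489 * 5.81*3600 = 20600 m^3
Step 3 — depth: d = V/A * 1000 = 20600/3022 * 1000 = 6820 mm
Therefore the depth of water applied = 6820 mm.


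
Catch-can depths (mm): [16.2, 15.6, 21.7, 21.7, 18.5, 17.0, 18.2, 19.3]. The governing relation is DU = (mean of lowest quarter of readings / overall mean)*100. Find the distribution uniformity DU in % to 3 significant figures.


sorted lowest 2 of 8: [15.6, 16.2] -> mean = 15.900 mm
overall mean = 18.525 mm
DU = (15.900/18.525)*100 = 85.8 %
Therefore the distribution uniformity DU = 85.8 %.


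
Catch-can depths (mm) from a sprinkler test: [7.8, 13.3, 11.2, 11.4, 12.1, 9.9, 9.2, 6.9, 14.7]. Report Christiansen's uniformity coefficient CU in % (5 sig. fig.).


Approach: apply Christiansen's uniformity coefficient, CU = (1 - mean_abs_deviation/mean)*100.
mean = 10.72222 mm
mean |d_i - mean| = 2.019753 mm
CU = (1 - 2.019753/10.72222)*100 = 81.163 %
Therefore Christiansen's uniformity coefficient CU = 81.163 %.


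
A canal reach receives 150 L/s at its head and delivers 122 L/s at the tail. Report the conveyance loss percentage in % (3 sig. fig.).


Approach: apply the conveyance loss ratio, loss% = ((Q_head - Q_tail)/Q_head)*100.
loss = ((150 - 122)/150)*100 = 18.7 %
Therefore the conveyance loss percentage = 18.7 %.


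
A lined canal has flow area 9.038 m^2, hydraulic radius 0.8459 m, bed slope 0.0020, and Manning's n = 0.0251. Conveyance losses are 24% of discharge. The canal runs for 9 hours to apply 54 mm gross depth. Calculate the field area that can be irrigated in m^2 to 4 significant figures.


Approach: apply Manning's equation with a conveyance and depth budget, Q = (1/n)*A*R^(2/3)*S^(1/2); Q_field = Q*(1-loss); Area = Q_field*t/(d/1000).
Step 1 — canal discharge (Manning's equation):
  Q = (1/0.0251) * 9.038 * 0.8459^(2/3) * 0.0020^(1/2) = 14.4032 m^3/s
Step 2 — delivered flow: Q_field = 14.4032*(1 - 24/100) = 10.9464 m^3/s
Step 3 — volume delivered: V = 10.9464 * 9*3600 = 354665 m^3
Step 4 — area served: A = V / (depth/1000) = 354665 / 0.054 = 6568000 m^2
Therefore the field area that can be irrigated = 6568000 m^2.


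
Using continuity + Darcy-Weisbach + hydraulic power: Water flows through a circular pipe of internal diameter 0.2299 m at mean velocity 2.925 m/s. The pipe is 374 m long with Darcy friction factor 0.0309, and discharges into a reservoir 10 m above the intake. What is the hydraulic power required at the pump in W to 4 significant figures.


Approach: apply continuity + Darcy-Weisbach + hydraulic power, Q = A*v; hf = f*(L/D)*(v^2/(2g)); H = static + hf; P = rho*g*Q*H.
Step 1 — flow rate (continuity, Q = A*v):
  A = pi*(0.2299/2)^2 = 0.0415114 m^2
  Q = 0.0415114 * 2.925 = 0.121421 m^3/s
Step 2 — friction head loss (Darcy-Weisbach):
  hf = 0.0309 * (374/0.2299) * (2.925^2 / (2*9.81))
  hf = 21.9202 m
Step 3 — total head: H = 10 + 21.9202 = 31.9202 m
Step 4 — hydraulic power (P = rho*g*Q*H):
  P = 1000 * 9.81 * 0.121421 * 31.9202 = 38020 W
Therefore the hydraulic power required at the pump = 38020 W.


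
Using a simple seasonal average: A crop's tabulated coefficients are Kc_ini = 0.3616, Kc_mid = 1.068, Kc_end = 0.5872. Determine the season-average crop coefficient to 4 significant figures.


Approach: apply a simple seasonal average, Kc_avg = (Kc_ini + Kc_mid + Kc_end)/3.
Kc_avg = (0.3616 + 1.068 + 0.5872)/3 = 0.6723
Therefore the season-average crop coefficient = 0.6723.


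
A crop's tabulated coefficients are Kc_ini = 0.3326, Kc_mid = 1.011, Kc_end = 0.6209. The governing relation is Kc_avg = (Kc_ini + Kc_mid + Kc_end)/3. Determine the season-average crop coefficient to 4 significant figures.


Kc_avg = (0.3326 + 1.011 + 0.6209)/3 = 0.6548
Therefore the season-average crop coefficient = 0.6548.


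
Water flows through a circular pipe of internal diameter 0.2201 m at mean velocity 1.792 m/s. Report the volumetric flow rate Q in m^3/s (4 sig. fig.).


Approach: apply the continuity equation for pipe flow, Q = A * v with A = pi*(D/2)^2.
A = pi*(0.2201/2)^2 = 0.0380478 m^2
Q = 0.0380478 * 1.792 = 0.06818 m^3/s
Therefore the volumetric flow rate Q = 0.06818 m^3/s.


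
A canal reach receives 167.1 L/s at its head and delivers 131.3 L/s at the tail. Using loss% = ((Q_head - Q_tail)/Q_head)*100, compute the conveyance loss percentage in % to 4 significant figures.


loss = ((167.1 - 131.3)/167.1)*100 = 21.42 %
Therefore the conveyance loss percentage = 21.42 %.


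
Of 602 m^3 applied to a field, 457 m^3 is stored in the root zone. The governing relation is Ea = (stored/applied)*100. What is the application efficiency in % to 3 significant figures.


Ea = (457/602)*100 = 75.9 %
Therefore the application efficiency = 75.9 %.


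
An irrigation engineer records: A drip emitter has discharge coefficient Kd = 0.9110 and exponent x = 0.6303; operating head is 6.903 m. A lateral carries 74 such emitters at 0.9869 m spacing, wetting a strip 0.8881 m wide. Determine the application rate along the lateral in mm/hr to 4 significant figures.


Approach: apply the emitter equation with a lateral mass balance, q = Kd*h^x; Q = n*q; rate = Q/(n*spacing*width).
Step 1 — single emitter flow (q = Kd*h^x):
  q = 0.9110 * 6.903^0.6303 = 3.07868 L/hr
Step 2 — total lateral flow: Q = 74 * 3.07868 = 227.822 L/hr
Step 3 — wetted area: A = 74 * 0.9869 * 0.8881 = 64.8585 m^2
Step 4 — application rate: Q/A = 227.822/64.8585 = 3.513 mm/hr
Therefore the application rate along the lateral = 3.513 mm/hr.


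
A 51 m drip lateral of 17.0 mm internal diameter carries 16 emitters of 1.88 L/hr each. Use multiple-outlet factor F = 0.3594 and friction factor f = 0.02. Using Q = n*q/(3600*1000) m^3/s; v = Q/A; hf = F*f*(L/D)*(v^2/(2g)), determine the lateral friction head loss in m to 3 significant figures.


Q = 16*1.88/(3600*1000) = 8.3556e-06 m^3/s
A = pi*(17.0e-3/2)^2 = 2.2698e-04 m^2, so v = Q/A = 0.036812 m/s
hf = 0.3594*0.02*(51/0.0170)*(0.036812^2/(2*9.81)) = 0.00149 m
Therefore the lateral friction head loss = 0.00149 m.


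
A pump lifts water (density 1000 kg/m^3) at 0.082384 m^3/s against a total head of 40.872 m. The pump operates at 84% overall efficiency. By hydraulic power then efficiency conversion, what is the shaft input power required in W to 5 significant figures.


Approach: apply hydraulic power then efficiency conversion, P = rho*g*Q*H; P_in = P/eta.
Step 1 — hydraulic power (P = rho*g*Q*H):
  P = 1000 * 9.81 * 0.082384 * 40.872 = 33032.22 W
Step 2 — input power: P_in = P/eta = 33032.22 / 0.84 = 39324 W
Therefore the shaft input power required = 39324 W.


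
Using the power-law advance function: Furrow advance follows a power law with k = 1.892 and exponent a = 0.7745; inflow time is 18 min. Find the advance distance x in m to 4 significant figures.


Approach: apply the power-law advance function, x = k*t^a.
x = 1.892 * 18^0.7745 = 17.75 m
Therefore the advance distance x = 17.75 m.


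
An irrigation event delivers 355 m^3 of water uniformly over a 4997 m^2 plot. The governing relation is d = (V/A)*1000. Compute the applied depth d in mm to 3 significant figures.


d = (355 / 4997) * 1000 = 71.0 mm
Therefore the applied depth d = 71.0 mm.


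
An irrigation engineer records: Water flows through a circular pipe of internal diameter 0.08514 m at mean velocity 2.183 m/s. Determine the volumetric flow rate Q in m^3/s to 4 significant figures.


Approach: apply the continuity equation for pipe flow, Q = A * v with A = pi*(D/2)^2.
A = pi*(0.08514/2)^2 = 0.00569321 m^2
Q = 0.00569321 * 2.183 = 0.01243 m^3/s
Therefore the volumetric flow rate Q = 0.01243 m^3/s.


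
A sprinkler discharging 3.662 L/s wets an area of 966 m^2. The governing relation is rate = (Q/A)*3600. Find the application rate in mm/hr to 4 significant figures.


rate = (3.662 / 966) * 3600 = 13.65 mm/hr
Therefore the application rate = 13.65 mm/hr.


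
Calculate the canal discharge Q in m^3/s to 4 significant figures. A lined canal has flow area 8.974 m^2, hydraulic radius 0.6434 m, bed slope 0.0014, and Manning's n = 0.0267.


Approach: apply Manning's equation, Q = (1/n)*A*R^(2/3)*S^(1/2).
Q = (1/0.0267) * 8.974 * 0.6434^(2/3) * 0.0014^(1/2) = 9.373 m^3/s
Therefore the canal discharge Q = 9.373 m^3/s.


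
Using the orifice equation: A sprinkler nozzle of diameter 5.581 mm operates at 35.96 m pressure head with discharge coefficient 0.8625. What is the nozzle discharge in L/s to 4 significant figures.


Approach: apply the orifice equation, Q = Cd*A*sqrt(2*g*h), A = pi*(d/2)^2.
A = pi*(5.581e-3/2)^2 = 2.44632e-05 m^2
Q = 0.8625 * 2.44632e-05 * sqrt(2*9.81*35.96) * 1000 = 0.5604 L/s
Therefore the nozzle discharge = 0.5604 L/s.
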